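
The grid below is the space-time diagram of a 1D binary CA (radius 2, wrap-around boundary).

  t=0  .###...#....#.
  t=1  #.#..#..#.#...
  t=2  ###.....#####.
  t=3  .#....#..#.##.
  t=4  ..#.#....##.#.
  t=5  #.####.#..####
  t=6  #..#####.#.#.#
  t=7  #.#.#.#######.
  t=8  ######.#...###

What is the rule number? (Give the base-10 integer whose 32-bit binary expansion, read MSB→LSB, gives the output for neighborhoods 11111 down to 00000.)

  ##### -> .   bit 31 = 0  t=2,i=10
  ####. -> #   bit 30 = 1  t=2,i=11
  ###.# -> #   bit 29 = 1  t=2,i=12
  ###.. -> .   bit 28 = 0  t=0,i=3
  ##.## -> .   bit 27 = 0  t=2,i=13
  ##.#. -> #   bit 26 = 1  t=4,i=11
  ##..# -> .   bit 25 = 0  t=3,i=13
  ##... -> .   bit 24 = 0  t=0,i=4
  #.### -> .   bit 23 = 0  t=2,i=0
  #.##. -> .   bit 22 = 0  t=3,i=11
  #.#.# -> #   bit 21 = 1  t=6,i=9
  #.#.. -> #   bit 20 = 1  t=1,i=2
  #..## -> #   bit 19 = 1  t=0,i=0
  #..#. -> .   bit 18 = 0  t=1,i=4
  #...# -> #   bit 17 = 1  t=0,i=5
  #.... -> .   bit 16 = 0  t=0,i=9
  .#### -> #   bit 15 = 1  t=2,i=9
  .###. -> #   bit 14 = 1  t=0,i=2
  .##.# -> #   bit 13 = 1  t=4,i=10
  .##.. -> #   bit 12 = 1  t=3,i=12
  .#.## -> #   bit 11 = 1  t=3,i=10
  .#.#. -> #   bit 10 = 1  t=1,i=1
  .#..# -> .   bit 9 = 0  t=0,i=13
  .#... -> #   bit 8 = 1  t=0,i=8
  ..### -> .   bit 7 = 0  t=0,i=1
  ..##. -> .   bit 6 = 0  t=4,i=9
  ..#.# -> #   bit 5 = 1  t=1,i=0
  ..#.. -> .   bit 4 = 0  t=0,i=7
  ...## -> .   bit 3 = 0  t=2,i=7
  ...#. -> .   bit 2 = 0  t=0,i=6
  ....# -> #   bit 1 = 1  t=0,i=10
  ..... -> .   bit 0 = 0  t=2,i=5
  bits 01100100001110101111110100100010 = 1681587490

1681587490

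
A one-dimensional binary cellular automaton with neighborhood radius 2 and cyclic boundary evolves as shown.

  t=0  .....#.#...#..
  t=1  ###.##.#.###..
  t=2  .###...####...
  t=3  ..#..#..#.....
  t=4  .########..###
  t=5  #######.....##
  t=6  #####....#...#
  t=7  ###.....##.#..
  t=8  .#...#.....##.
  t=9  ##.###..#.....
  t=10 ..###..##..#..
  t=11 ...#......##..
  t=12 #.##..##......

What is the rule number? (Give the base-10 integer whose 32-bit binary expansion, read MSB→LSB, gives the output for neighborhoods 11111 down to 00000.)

  ##### -> #   bit 31 = 1  t=4,i=3
  ####. -> .   bit 30 = 0  t=2,i=9
  ###.# -> #   bit 29 = 1  t=1,i=2
  ###.. -> .   bit 28 = 0  t=1,i=11
  ##.## -> #   bit 27 = 1  t=1,i=3
  ##.#. -> .   bit 26 = 0  t=1,i=6
  ##..# -> .   bit 25 = 0  t=1,i=12
  ##... -> .   bit 24 = 0  t=2,i=4
  #.### -> #   bit 23 = 1  t=1,i=9
  #.##. -> .   bit 22 = 0  t=1,i=4
  #.#.# -> #   bit 21 = 1  t=1,i=7
  #.#.. -> #   bit 20 = 1  t=0,i=7
  #..## -> .   bit 19 = 0  t=1,i=13
  #..#. -> #   bit 18 = 1  t=3,i=4
  #...# -> #   bit 17 = 1  t=0,i=9
  #.... -> .   bit 16 = 0  t=0,i=13
  .#### -> #   bit 15 = 1  t=2,i=8
  .###. -> #   bit 14 = 1  t=1,i=1
  .##.# -> .   bit 13 = 0  t=1,i=5
  .##.. -> .   bit 12 = 0  t=8,i=12
  .#.## -> #   bit 11 = 1  t=1,i=8
  .#.#. -> .   bit 10 = 0  t=0,i=6
  .#..# -> #   bit 9 = 1  t=3,i=3
  .#... -> .   bit 8 = 0  t=0,i=8
  ..### -> .   bit 7 = 0  t=1,i=0
  ..##. -> .   bit 6 = 0  t=7,i=8
  ..#.# -> #   bit 5 = 1  t=0,i=5
  ..#.. -> #   bit 4 = 1  t=0,i=11
  ...## -> .   bit 3 = 0  t=2,i=0
  ...#. -> #   bit 2 = 1  t=0,i=4
  ....# -> .   bit 1 = 0  t=0,i=3
  ..... -> #   bit 0 = 1  t=0,i=0
  bits 10101000101101101100101000110101 = 2830551605

2830551605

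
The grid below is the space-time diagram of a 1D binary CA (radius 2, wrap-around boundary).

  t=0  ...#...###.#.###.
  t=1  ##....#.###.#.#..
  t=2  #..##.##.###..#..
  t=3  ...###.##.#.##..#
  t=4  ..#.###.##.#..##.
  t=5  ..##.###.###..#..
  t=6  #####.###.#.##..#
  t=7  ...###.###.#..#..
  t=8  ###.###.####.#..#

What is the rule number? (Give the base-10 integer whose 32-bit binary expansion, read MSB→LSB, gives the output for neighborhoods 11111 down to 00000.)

1846896747

  #####|.  b31=0 t=6,i=1
  ####.|#  b30=1 t=6,i=3
  ###.#|#  b29=1 t=0,i=9
  ###..|.  b28=0 t=0,i=15
  ##.##|#  b27=1 t=2,i=5
  ##.#.|#  b26=1 t=0,i=10
  ##..#|#  b25=1 t=2,i=12
  ##...|.  b24=0 t=0,i=16
  #.###|.  b23=0 t=0,i=13
  #.##.|.  b22=0 t=2,i=6
  #.#.#|.  b21=0 t=0,i=11
  #.#..|#  b20=1 t=1,i=14
  #..##|.  b19=0 t=1,i=16
  #..#.|#  b18=1 t=2,i=13
  #...#|.  b17=0 t=0,i=5
  #....|#  b16=1 t=0,i=0
  .####|.  b15=0 t=6,i=0
  .###.|#  b14=1 t=0,i=8
  .##.#|#  b13=1 t=2,i=4
  .##..|.  b12=0 t=1,i=1
  .#.##|#  b11=1 t=0,i=12
  .#.#.|.  b10=0 t=1,i=13
  .#..#|.  b9=0 t=1,i=15
  .#...|.  b8=0 t=0,i=4
  ..###|.  b7=0 t=0,i=7
  ..##.|#  b6=1 t=1,i=0
  ..#.#|#  b5=1 t=1,i=6
  ..#..|.  b4=0 t=0,i=3
  ...##|#  b3=1 t=0,i=6
  ...#.|.  b2=0 t=0,i=2
  ....#|#  b1=1 t=0,i=1
  .....|#  b0=1 t=7,i=0
  bits 01101110000101010110100001101011 = 1846896747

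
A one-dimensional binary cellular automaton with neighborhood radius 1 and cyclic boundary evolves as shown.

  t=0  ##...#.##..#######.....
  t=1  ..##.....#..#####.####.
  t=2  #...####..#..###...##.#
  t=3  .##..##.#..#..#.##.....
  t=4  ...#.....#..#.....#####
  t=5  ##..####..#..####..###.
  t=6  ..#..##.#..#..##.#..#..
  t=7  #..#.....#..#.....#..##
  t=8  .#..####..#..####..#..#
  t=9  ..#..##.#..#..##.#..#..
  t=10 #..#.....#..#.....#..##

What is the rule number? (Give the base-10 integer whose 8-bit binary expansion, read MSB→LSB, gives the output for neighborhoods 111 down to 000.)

145

  nb ###: next=#  (t=0,i=12, bit7=1)
  nb ##.: next=.  (t=0,i=1, bit6=0)
  nb #.#: next=.  (t=0,i=6, bit5=0)
  nb #..: next=#  (t=0,i=2, bit4=1)
  nb .##: next=.  (t=0,i=0, bit3=0)
  nb .#.: next=.  (t=0,i=5, bit2=0)
  nb ..#: next=.  (t=0,i=4, bit1=0)
  nb ...: next=#  (t=0,i=3, bit0=1)
  bits 10010001 = 145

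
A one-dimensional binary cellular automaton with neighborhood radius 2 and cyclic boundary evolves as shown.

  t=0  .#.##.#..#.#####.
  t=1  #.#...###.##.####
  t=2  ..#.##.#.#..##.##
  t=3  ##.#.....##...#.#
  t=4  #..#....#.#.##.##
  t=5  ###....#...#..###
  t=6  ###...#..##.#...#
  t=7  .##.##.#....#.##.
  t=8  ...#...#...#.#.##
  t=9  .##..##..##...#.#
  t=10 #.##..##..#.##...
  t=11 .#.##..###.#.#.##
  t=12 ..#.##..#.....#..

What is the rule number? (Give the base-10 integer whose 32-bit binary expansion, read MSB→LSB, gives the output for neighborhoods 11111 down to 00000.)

3667286540

  #####|#  b31=1 t=0,i=13
  ####.|#  b30=1 t=0,i=14
  ###.#|.  b29=0 t=1,i=0
  ###..|#  b28=1 t=0,i=15
  ##.##|#  b27=1 t=1,i=9
  ##.#.|.  b26=0 t=0,i=5
  ##..#|#  b25=1 t=0,i=16
  ##...|.  b24=0 t=3,i=11
  #.###|#  b23=1 t=0,i=11
  #.##.|.  b22=0 t=0,i=3
  #.#.#|.  b21=0 t=2,i=7
  #.#..|#  b20=1 t=0,i=6
  #..##|.  b19=0 t=2,i=11
  #..#.|#  b18=1 t=0,i=0
  #...#|#  b17=1 t=1,i=4
  #....|.  b16=0 t=3,i=5
  .####|.  b15=0 t=0,i=12
  .###.|#  b14=1 t=1,i=7
  .##.#|.  b13=0 t=0,i=4
  .##..|#  b12=1 t=2,i=16
  .#.##|#  b11=1 t=0,i=2
  .#.#.|.  b10=0 t=2,i=8
  .#..#|#  b9=1 t=0,i=7
  .#...|.  b8=0 t=1,i=3
  ..###|.  b7=0 t=1,i=6
  ..##.|.  b6=0 t=2,i=12
  ..#.#|.  b5=0 t=0,i=1
  ..#..|.  b4=0 t=4,i=3
  ...##|#  b3=1 t=1,i=5
  ...#.|#  b2=1 t=3,i=13
  ....#|.  b1=0 t=3,i=7
  .....|.  b0=0 t=3,i=6
  bits 11011010100101100101101000001100 = 3667286540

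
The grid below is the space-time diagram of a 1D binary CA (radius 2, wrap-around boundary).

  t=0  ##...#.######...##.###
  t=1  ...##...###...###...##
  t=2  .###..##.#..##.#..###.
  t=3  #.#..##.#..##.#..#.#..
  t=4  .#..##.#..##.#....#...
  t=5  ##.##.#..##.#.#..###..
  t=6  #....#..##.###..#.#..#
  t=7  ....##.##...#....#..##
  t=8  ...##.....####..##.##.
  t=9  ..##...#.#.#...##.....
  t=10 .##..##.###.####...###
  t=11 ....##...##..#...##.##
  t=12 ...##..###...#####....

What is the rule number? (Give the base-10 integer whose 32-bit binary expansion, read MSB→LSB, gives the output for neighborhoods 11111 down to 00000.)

2754266461

  nb #####: next=#  (t=0,i=9, bit31=1)
  nb ####.: next=.  (t=0,i=0, bit30=0)
  nb ###.#: next=#  (t=10,i=10, bit29=1)
  nb ###..: next=.  (t=0,i=1, bit28=0)
  nb ##.##: next=.  (t=0,i=18, bit27=0)
  nb ##.#.: next=#  (t=2,i=8, bit26=1)
  nb ##..#: next=.  (t=2,i=4, bit25=0)
  nb ##...: next=.  (t=0,i=2, bit24=0)
  nb #.###: next=.  (t=0,i=7, bit23=0)
  nb #.##.: next=.  (t=5,i=3, bit22=0)
  nb #.#.#: next=#  (t=5,i=12, bit21=1)
  nb #.#..: next=.  (t=2,i=9, bit20=0)
  nb #..##: next=#  (t=2,i=0, bit19=1)
  nb #..#.: next=.  (t=3,i=16, bit18=0)
  nb #...#: next=#  (t=0,i=3, bit17=1)
  nb #....: next=.  (t=4,i=15, bit16=0)
  nb .####: next=#  (t=0,i=8, bit15=1)
  nb .###.: next=#  (t=1,i=9, bit14=1)
  nb .##.#: next=.  (t=0,i=17, bit13=0)
  nb .##..: next=.  (t=1,i=4, bit12=0)
  nb .#.##: next=.  (t=0,i=6, bit11=0)
  nb .#.#.: next=#  (t=3,i=1, bit10=1)
  nb .#..#: next=.  (t=2,i=10, bit9=0)
  nb .#...: next=#  (t=4,i=14, bit8=1)
  nb ..###: next=.  (t=1,i=8, bit7=0)
  nb ..##.: next=#  (t=0,i=16, bit6=1)
  nb ..#.#: next=.  (t=0,i=5, bit5=0)
  nb ..#..: next=#  (t=4,i=1, bit4=1)
  nb ...##: next=#  (t=0,i=15, bit3=1)
  nb ...#.: next=#  (t=0,i=4, bit2=1)
  nb ....#: next=.  (t=4,i=16, bit1=0)
  nb .....: next=#  (t=8,i=7, bit0=1)
  bits 10100100001010101100010101011101 = 2754266461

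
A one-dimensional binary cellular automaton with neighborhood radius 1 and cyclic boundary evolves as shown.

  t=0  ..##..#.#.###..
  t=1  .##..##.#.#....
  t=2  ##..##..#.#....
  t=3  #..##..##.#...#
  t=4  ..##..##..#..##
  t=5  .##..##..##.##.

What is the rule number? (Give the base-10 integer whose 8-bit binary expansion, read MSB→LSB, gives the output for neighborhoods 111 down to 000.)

14

  ###|.  b7=0 t=0,i=11
  ##.|.  b6=0 t=0,i=3
  #.#|.  b5=0 t=0,i=7
  #..|.  b4=0 t=0,i=4
  .##|#  b3=1 t=0,i=2
  .#.|#  b2=1 t=0,i=6
  ..#|#  b1=1 t=0,i=1
  ...|.  b0=0 t=0,i=0
  bits 00001110 = 14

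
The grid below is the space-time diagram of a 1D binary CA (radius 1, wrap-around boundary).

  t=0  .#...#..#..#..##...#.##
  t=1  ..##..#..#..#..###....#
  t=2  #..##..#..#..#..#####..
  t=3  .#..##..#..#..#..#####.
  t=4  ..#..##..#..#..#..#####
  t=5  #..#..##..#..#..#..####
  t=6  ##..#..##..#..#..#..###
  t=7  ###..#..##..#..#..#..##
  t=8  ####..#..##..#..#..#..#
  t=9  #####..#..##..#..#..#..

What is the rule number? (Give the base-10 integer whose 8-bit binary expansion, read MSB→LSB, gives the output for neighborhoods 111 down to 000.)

  nb ###: next=#  (t=1,i=16, bit7=1)
  nb ##.: next=#  (t=0,i=15, bit6=1)
  nb #.#: next=.  (t=0,i=0, bit5=0)
  nb #..: next=#  (t=0,i=2, bit4=1)
  nb .##: next=.  (t=0,i=14, bit3=0)
  nb .#.: next=.  (t=0,i=1, bit2=0)
  nb ..#: next=.  (t=0,i=4, bit1=0)
  nb ...: next=#  (t=0,i=3, bit0=1)
  bits 11010001 = 209

209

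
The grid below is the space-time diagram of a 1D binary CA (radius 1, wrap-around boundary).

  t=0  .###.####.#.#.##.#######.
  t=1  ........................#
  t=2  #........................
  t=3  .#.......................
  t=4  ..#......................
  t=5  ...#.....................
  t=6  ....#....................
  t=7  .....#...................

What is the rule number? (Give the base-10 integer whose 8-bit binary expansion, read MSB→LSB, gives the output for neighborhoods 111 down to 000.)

  ###|.  b7=0 t=0,i=2
  ##.|.  b6=0 t=0,i=3
  #.#|.  b5=0 t=0,i=4
  #..|#  b4=1 t=0,i=24
  .##|.  b3=0 t=0,i=1
  .#.|.  b2=0 t=0,i=10
  ..#|.  b1=0 t=0,i=0
  ...|.  b0=0 t=1,i=1
  bits 00010000 = 16

16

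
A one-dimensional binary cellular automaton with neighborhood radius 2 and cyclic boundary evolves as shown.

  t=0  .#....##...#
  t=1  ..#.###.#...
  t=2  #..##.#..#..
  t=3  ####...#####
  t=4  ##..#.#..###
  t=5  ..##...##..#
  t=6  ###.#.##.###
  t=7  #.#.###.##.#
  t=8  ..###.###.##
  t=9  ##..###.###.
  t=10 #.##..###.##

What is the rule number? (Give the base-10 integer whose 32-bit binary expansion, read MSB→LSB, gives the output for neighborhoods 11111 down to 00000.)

  [31] ##### => #  t=3,i=0
  [30] ####. => .  t=3,i=2
  [29] ###.# => #  t=1,i=6
  [28] ###.. => .  t=3,i=3
  [27] ##.## => #  t=6,i=8
  [26] ##.#. => .  t=1,i=7
  [25] ##..# => #  t=4,i=2
  [24] ##... => #  t=0,i=8
  [23] #.### => #  t=1,i=4
  [22] #.##. => #  t=6,i=6
  [21] #.#.# => #  t=6,i=4
  [20] #.#.. => .  t=0,i=1
  [19] #..## => #  t=2,i=2
  [18] #..#. => #  t=2,i=8
  [17] #...# => .  t=0,i=9
  [16] #.... => .  t=0,i=3
  [15] .#### => .  t=3,i=8
  [14] .###. => .  t=1,i=5
  [13] .##.# => .  t=2,i=4
  [12] .##.. => .  t=0,i=7
  [11] .#.## => #  t=1,i=3
  [10] .#.#. => .  t=0,i=0
  [9] .#..# => #  t=2,i=1
  [8] .#... => #  t=0,i=2
  [7] ..### => .  t=3,i=7
  [6] ..##. => #  t=0,i=6
  [5] ..#.# => .  t=0,i=11
  [4] ..#.. => #  t=2,i=0
  [3] ...## => #  t=0,i=5
  [2] ...#. => .  t=0,i=10
  [1] ....# => #  t=0,i=4
  [0] ..... => .  t=1,i=11
  bits 10101011111011000000101101011010 = 2884373338

2884373338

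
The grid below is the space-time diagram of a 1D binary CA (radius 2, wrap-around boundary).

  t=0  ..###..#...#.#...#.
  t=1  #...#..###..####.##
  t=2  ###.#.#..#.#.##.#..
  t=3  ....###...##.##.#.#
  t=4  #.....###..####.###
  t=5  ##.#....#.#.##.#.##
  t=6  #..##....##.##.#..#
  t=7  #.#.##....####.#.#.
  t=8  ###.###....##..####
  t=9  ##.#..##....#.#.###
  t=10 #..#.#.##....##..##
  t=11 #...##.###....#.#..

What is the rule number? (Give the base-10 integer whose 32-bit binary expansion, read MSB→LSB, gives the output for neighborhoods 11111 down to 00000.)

3648697617

  ##### -> #   bit 31 = 1  t=8,i=0
  ####. -> #   bit 30 = 1  t=1,i=14
  ###.# -> .   bit 29 = 0  t=1,i=15
  ###.. -> #   bit 28 = 1  t=0,i=4
  ##.## -> #   bit 27 = 1  t=1,i=16
  ##.#. -> .   bit 26 = 0  t=2,i=3
  ##..# -> .   bit 25 = 0  t=0,i=5
  ##... -> #   bit 24 = 1  t=1,i=1
  #.### -> .   bit 23 = 0  t=1,i=17
  #.##. -> #   bit 22 = 1  t=2,i=13
  #.#.# -> #   bit 21 = 1  t=2,i=4
  #.#.. -> #   bit 20 = 1  t=0,i=13
  #..## -> #   bit 19 = 1  t=1,i=6
  #..#. -> .   bit 18 = 0  t=0,i=6
  #...# -> #   bit 17 = 1  t=0,i=0
  #.... -> .   bit 16 = 0  t=3,i=1
  .#### -> #   bit 15 = 1  t=1,i=13
  .###. -> .   bit 14 = 0  t=0,i=3
  .##.# -> #   bit 13 = 1  t=2,i=14
  .##.. -> #   bit 12 = 1  t=6,i=0
  .#.## -> .   bit 11 = 0  t=2,i=12
  .#.#. -> #   bit 10 = 1  t=0,i=12
  .#..# -> .   bit 9 = 0  t=1,i=5
  .#... -> #   bit 8 = 1  t=0,i=8
  ..### -> .   bit 7 = 0  t=0,i=2
  ..##. -> .   bit 6 = 0  t=3,i=10
  ..#.# -> .   bit 5 = 0  t=0,i=11
  ..#.. -> #   bit 4 = 1  t=0,i=7
  ...## -> .   bit 3 = 0  t=0,i=1
  ...#. -> .   bit 2 = 0  t=0,i=10
  ....# -> .   bit 1 = 0  t=3,i=2
  ..... -> #   bit 0 = 1  t=4,i=3
  bits 11011001011110101011010100010001 = 3648697617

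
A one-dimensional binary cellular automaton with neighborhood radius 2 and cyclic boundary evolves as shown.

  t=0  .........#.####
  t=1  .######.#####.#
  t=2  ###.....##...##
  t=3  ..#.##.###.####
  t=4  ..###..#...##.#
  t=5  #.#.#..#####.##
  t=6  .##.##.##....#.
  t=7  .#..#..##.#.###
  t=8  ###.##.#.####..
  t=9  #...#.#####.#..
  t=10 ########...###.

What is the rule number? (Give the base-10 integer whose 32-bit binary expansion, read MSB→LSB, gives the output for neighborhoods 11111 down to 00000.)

351509501

  ##### -> .   bit 31 = 0  t=1,i=3
  ####. -> .   bit 30 = 0  t=0,i=13
  ###.# -> .   bit 29 = 0  t=1,i=6
  ###.. -> #   bit 28 = 1  t=0,i=14
  ##.## -> .   bit 27 = 0  t=1,i=7
  ##.#. -> #   bit 26 = 1  t=1,i=13
  ##..# -> .   bit 25 = 0  t=3,i=0
  ##... -> .   bit 24 = 0  t=0,i=0
  #.### -> #   bit 23 = 1  t=0,i=11
  #.##. -> #   bit 22 = 1  t=3,i=4
  #.#.# -> #   bit 21 = 1  t=1,i=14
  #.#.. -> #   bit 20 = 1  t=4,i=14
  #..## -> .   bit 19 = 0  t=4,i=1
  #..#. -> .   bit 18 = 0  t=3,i=1
  #...# -> #   bit 17 = 1  t=2,i=11
  #.... -> #   bit 16 = 1  t=0,i=1
  .#### -> #   bit 15 = 1  t=0,i=12
  .###. -> .   bit 14 = 0  t=3,i=8
  .##.# -> .   bit 13 = 0  t=3,i=5
  .##.. -> #   bit 12 = 1  t=2,i=9
  .#.## -> #   bit 11 = 1  t=0,i=10
  .#.#. -> .   bit 10 = 0  t=5,i=3
  .#..# -> #   bit 9 = 1  t=4,i=0
  .#... -> #   bit 8 = 1  t=4,i=8
  ..### -> #   bit 7 = 1  t=2,i=13
  ..##. -> #   bit 6 = 1  t=2,i=8
  ..#.# -> #   bit 5 = 1  t=0,i=9
  ..#.. -> #   bit 4 = 1  t=4,i=7
  ...## -> #   bit 3 = 1  t=2,i=7
  ...#. -> #   bit 2 = 1  t=0,i=8
  ....# -> .   bit 1 = 0  t=0,i=7
  ..... -> #   bit 0 = 1  t=0,i=2
  bits 00010100111100111001101111111101 = 351509501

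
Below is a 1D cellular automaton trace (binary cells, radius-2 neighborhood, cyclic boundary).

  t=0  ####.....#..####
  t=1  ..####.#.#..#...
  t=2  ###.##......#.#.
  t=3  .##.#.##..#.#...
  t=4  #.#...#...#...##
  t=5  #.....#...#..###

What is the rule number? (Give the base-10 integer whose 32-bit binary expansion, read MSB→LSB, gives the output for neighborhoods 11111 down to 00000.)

  nb #####: next=.  (t=0,i=0, bit31=0)
  nb ####.: next=#  (t=0,i=2, bit30=1)
  nb ###.#: next=#  (t=1,i=5, bit29=1)
  nb ###..: next=#  (t=0,i=3, bit28=1)
  nb ##.##: next=.  (t=2,i=3, bit27=0)
  nb ##.#.: next=.  (t=1,i=6, bit26=0)
  nb ##..#: next=.  (t=3,i=8, bit25=0)
  nb ##...: next=#  (t=0,i=4, bit24=1)
  nb #.###: next=.  (t=2,i=0, bit23=0)
  nb #.##.: next=#  (t=2,i=4, bit22=1)
  nb #.#.#: next=.  (t=1,i=7, bit21=0)
  nb #.#..: next=.  (t=1,i=9, bit20=0)
  nb #..##: next=.  (t=0,i=11, bit19=0)
  nb #..#.: next=.  (t=1,i=11, bit18=0)
  nb #...#: next=.  (t=4,i=4, bit17=0)
  nb #....: next=#  (t=0,i=5, bit16=1)
  nb .####: next=.  (t=0,i=13, bit15=0)
  nb .###.: next=#  (t=2,i=1, bit14=1)
  nb .##.#: next=#  (t=3,i=2, bit13=1)
  nb .##..: next=.  (t=2,i=5, bit12=0)
  nb .#.##: next=.  (t=2,i=15, bit11=0)
  nb .#.#.: next=.  (t=1,i=8, bit10=0)
  nb .#..#: next=.  (t=0,i=10, bit9=0)
  nb .#...: next=.  (t=1,i=13, bit8=0)
  nb ..###: next=#  (t=0,i=12, bit7=1)
  nb ..##.: next=.  (t=3,i=1, bit6=0)
  nb ..#.#: next=#  (t=2,i=12, bit5=1)
  nb ..#..: next=#  (t=0,i=9, bit4=1)
  nb ...##: next=#  (t=1,i=1, bit3=1)
  nb ...#.: next=.  (t=0,i=8, bit2=0)
  nb ....#: next=#  (t=0,i=7, bit1=1)
  nb .....: next=.  (t=0,i=6, bit0=0)
  bits 01110001010000010110000010111010 = 1900110010

1900110010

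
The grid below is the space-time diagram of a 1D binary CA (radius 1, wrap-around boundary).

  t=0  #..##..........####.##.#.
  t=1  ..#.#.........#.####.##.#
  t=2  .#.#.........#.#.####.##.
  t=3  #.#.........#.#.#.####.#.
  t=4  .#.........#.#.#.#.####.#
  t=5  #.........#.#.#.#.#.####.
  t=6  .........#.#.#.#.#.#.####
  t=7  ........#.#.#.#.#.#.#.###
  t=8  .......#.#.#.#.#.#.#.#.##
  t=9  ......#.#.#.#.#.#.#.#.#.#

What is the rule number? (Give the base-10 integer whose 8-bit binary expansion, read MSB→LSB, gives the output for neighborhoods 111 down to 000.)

  ### -> #   bit 7 = 1  t=0,i=16
  ##. -> #   bit 6 = 1  t=0,i=4
  #.# -> #   bit 5 = 1  t=0,i=19
  #.. -> .   bit 4 = 0  t=0,i=1
  .## -> .   bit 3 = 0  t=0,i=3
  .#. -> .   bit 2 = 0  t=0,i=0
  ..# -> #   bit 1 = 1  t=0,i=2
  ... -> .   bit 0 = 0  t=0,i=6
  bits 11100010 = 226

226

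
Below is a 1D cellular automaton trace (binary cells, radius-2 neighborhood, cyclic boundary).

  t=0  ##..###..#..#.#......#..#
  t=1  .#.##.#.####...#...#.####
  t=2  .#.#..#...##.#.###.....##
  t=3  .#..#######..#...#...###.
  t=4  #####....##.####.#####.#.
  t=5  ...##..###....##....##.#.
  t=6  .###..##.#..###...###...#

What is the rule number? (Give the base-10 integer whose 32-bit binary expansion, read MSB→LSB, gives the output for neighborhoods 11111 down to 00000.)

1886258138

  nb #####: next=.  (t=3,i=6, bit31=0)
  nb ####.: next=#  (t=1,i=10, bit30=1)
  nb ###.#: next=#  (t=1,i=24, bit29=1)
  nb ###..: next=#  (t=0,i=1, bit28=1)
  nb ##.##: next=.  (t=4,i=11, bit27=0)
  nb ##.#.: next=.  (t=1,i=0, bit26=0)
  nb ##..#: next=.  (t=0,i=2, bit25=0)
  nb ##...: next=.  (t=1,i=12, bit24=0)
  nb #.###: next=.  (t=1,i=8, bit23=0)
  nb #.##.: next=#  (t=1,i=3, bit22=1)
  nb #.#.#: next=#  (t=1,i=1, bit21=1)
  nb #.#..: next=.  (t=0,i=14, bit20=0)
  nb #..##: next=#  (t=0,i=3, bit19=1)
  nb #..#.: next=#  (t=0,i=8, bit18=1)
  nb #...#: next=#  (t=1,i=13, bit17=1)
  nb #....: next=.  (t=0,i=16, bit16=0)
  nb .####: next=.  (t=1,i=9, bit15=0)
  nb .###.: next=.  (t=0,i=0, bit14=0)
  nb .##.#: next=.  (t=1,i=4, bit13=0)
  nb .##..: next=.  (t=5,i=4, bit12=0)
  nb .#.##: next=.  (t=1,i=2, bit11=0)
  nb .#.#.: next=.  (t=0,i=13, bit10=0)
  nb .#..#: next=#  (t=0,i=10, bit9=1)
  nb .#...: next=#  (t=0,i=15, bit8=1)
  nb ..###: next=#  (t=0,i=4, bit7=1)
  nb ..##.: next=#  (t=2,i=10, bit6=1)
  nb ..#.#: next=.  (t=0,i=12, bit5=0)
  nb ..#..: next=#  (t=0,i=9, bit4=1)
  nb ...##: next=#  (t=2,i=9, bit3=1)
  nb ...#.: next=.  (t=0,i=20, bit2=0)
  nb ....#: next=#  (t=0,i=19, bit1=1)
  nb .....: next=.  (t=0,i=17, bit0=0)
  bits 01110000011011100000001111011010 = 1886258138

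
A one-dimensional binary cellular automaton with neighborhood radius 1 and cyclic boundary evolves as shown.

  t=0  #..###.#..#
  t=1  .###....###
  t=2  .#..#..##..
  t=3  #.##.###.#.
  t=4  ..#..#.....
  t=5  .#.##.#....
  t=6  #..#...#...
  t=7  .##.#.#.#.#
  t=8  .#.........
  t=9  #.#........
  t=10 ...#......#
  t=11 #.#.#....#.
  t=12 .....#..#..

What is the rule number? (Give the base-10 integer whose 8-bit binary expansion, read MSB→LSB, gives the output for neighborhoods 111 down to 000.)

26

  nb ###: next=.  (t=0,i=4, bit7=0)
  nb ##.: next=.  (t=0,i=0, bit6=0)
  nb #.#: next=.  (t=0,i=6, bit5=0)
  nb #..: next=#  (t=0,i=1, bit4=1)
  nb .##: next=#  (t=0,i=3, bit3=1)
  nb .#.: next=.  (t=0,i=7, bit2=0)
  nb ..#: next=#  (t=0,i=2, bit1=1)
  nb ...: next=.  (t=1,i=5, bit0=0)
  bits 00011010 = 26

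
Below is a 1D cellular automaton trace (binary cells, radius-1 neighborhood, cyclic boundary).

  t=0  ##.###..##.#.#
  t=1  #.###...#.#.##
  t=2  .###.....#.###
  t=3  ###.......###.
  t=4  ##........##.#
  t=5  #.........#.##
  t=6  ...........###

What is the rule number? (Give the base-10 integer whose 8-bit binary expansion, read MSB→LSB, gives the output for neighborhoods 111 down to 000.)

168

  [7] ### => #  t=0,i=0
  [6] ##. => .  t=0,i=1
  [5] #.# => #  t=0,i=2
  [4] #.. => .  t=0,i=6
  [3] .## => #  t=0,i=3
  [2] .#. => .  t=0,i=11
  [1] ..# => .  t=0,i=7
  [0] ... => .  t=1,i=6
  bits 10101000 = 168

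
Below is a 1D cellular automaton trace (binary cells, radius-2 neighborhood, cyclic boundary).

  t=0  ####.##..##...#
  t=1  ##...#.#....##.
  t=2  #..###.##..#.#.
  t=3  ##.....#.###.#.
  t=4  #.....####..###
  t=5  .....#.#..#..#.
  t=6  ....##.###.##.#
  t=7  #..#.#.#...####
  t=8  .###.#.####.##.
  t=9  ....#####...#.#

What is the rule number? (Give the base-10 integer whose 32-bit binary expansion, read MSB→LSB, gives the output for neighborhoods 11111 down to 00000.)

  [31] ##### => #  t=0,i=1
  [30] ####. => .  t=0,i=2
  [29] ###.# => .  t=0,i=3
  [28] ###.. => .  t=4,i=0
  [27] ##.## => .  t=0,i=4
  [26] ##.#. => #  t=3,i=12
  [25] ##..# => #  t=0,i=7
  [24] ##... => .  t=0,i=11
  [23] #.### => #  t=3,i=9
  [22] #.##. => #  t=0,i=5
  [21] #.#.# => #  t=2,i=13
  [20] #.#.. => #  t=1,i=7
  [19] #..## => .  t=0,i=8
  [18] #..#. => #  t=2,i=10
  [17] #...# => #  t=0,i=12
  [16] #.... => .  t=1,i=9
  [15] .#### => #  t=0,i=0
  [14] .###. => .  t=2,i=4
  [13] .##.# => #  t=1,i=13
  [12] .##.. => .  t=0,i=6
  [11] .#.## => #  t=3,i=8
  [10] .#.#. => .  t=1,i=6
  [9] .#..# => #  t=2,i=1
  [8] .#... => #  t=1,i=8
  [7] ..### => .  t=0,i=14
  [6] ..##. => .  t=0,i=9
  [5] ..#.# => #  t=1,i=5
  [4] ..#.. => .  t=5,i=10
  [3] ...## => #  t=0,i=13
  [2] ...#. => #  t=1,i=4
  [1] ....# => .  t=1,i=10
  [0] ..... => .  t=3,i=4
  bits 10000110111101101010101100101100 = 2264312620

2264312620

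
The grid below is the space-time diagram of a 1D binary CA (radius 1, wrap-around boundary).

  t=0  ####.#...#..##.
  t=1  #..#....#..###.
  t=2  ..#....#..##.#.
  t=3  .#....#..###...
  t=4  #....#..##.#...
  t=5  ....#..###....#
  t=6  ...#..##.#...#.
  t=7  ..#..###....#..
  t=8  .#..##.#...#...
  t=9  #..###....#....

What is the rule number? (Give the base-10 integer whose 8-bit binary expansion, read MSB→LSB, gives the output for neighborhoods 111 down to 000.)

  ### -> .   bit 7 = 0  t=0,i=1
  ##. -> #   bit 6 = 1  t=0,i=3
  #.# -> .   bit 5 = 0  t=0,i=4
  #.. -> .   bit 4 = 0  t=0,i=6
  .## -> #   bit 3 = 1  t=0,i=0
  .#. -> .   bit 2 = 0  t=0,i=5
  ..# -> #   bit 1 = 1  t=0,i=8
  ... -> .   bit 0 = 0  t=0,i=7
  bits 01001010 = 74

74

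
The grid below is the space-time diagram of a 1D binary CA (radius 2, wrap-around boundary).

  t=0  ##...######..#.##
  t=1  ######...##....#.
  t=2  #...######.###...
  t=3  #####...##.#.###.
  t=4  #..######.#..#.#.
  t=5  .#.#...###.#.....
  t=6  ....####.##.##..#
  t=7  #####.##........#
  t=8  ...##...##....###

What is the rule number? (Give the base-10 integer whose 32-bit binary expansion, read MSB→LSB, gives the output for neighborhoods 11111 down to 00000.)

1971520474

  #####|.  b31=0 t=0,i=7
  ####.|#  b30=1 t=0,i=0
  ###.#|#  b29=1 t=2,i=9
  ###..|#  b28=1 t=0,i=1
  ##.##|.  b27=0 t=2,i=10
  ##.#.|#  b26=1 t=3,i=10
  ##..#|.  b25=0 t=0,i=11
  ##...|#  b24=1 t=0,i=2
  #.###|#  b23=1 t=0,i=15
  #.##.|.  b22=0 t=6,i=9
  #.#.#|.  b21=0 t=3,i=11
  #.#..|.  b20=0 t=4,i=0
  #..##|.  b19=0 t=4,i=2
  #..#.|.  b18=0 t=0,i=12
  #...#|#  b17=1 t=0,i=3
  #....|#  b16=1 t=1,i=12
  .####|.  b15=0 t=0,i=6
  .###.|.  b14=0 t=2,i=12
  .##.#|.  b13=0 t=3,i=9
  .##..|.  b12=0 t=1,i=10
  .#.##|.  b11=0 t=0,i=14
  .#.#.|.  b10=0 t=4,i=14
  .#..#|#  b9=1 t=4,i=1
  .#...|#  b8=1 t=2,i=1
  ..###|#  b7=1 t=0,i=5
  ..##.|#  b6=1 t=1,i=9
  ..#.#|.  b5=0 t=0,i=13
  ..#..|#  b4=1 t=2,i=0
  ...##|#  b3=1 t=0,i=4
  ...#.|.  b2=0 t=1,i=14
  ....#|#  b1=1 t=1,i=13
  .....|.  b0=0 t=5,i=14
  bits 01110101100000110000001111011010 = 1971520474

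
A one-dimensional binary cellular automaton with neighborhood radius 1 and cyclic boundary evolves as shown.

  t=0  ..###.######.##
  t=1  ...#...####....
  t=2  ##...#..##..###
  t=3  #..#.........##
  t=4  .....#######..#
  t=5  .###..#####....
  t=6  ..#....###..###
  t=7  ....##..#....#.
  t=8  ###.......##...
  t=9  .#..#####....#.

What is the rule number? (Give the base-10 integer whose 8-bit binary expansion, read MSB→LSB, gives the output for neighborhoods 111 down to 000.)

  [7] ### => #  t=0,i=3
  [6] ##. => .  t=0,i=4
  [5] #.# => .  t=0,i=5
  [4] #.. => .  t=0,i=0
  [3] .## => .  t=0,i=2
  [2] .#. => .  t=1,i=3
  [1] ..# => .  t=0,i=1
  [0] ... => #  t=1,i=0
  bits 10000001 = 129

129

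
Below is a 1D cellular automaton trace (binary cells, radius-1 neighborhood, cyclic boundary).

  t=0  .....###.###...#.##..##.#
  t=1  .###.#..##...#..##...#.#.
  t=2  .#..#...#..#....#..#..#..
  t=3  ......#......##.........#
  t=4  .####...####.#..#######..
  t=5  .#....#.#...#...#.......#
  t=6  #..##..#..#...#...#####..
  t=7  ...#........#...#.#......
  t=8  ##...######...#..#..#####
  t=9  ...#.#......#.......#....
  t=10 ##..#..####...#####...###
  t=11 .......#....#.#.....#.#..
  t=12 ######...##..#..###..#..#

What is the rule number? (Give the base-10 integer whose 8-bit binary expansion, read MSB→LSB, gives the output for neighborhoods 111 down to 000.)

  nb ###: next=.  (t=0,i=6, bit7=0)
  nb ##.: next=.  (t=0,i=7, bit6=0)
  nb #.#: next=#  (t=0,i=8, bit5=1)
  nb #..: next=.  (t=0,i=0, bit4=0)
  nb .##: next=#  (t=0,i=5, bit3=1)
  nb .#.: next=.  (t=0,i=15, bit2=0)
  nb ..#: next=.  (t=0,i=4, bit1=0)
  nb ...: next=#  (t=0,i=1, bit0=1)
  bits 00101001 = 41

41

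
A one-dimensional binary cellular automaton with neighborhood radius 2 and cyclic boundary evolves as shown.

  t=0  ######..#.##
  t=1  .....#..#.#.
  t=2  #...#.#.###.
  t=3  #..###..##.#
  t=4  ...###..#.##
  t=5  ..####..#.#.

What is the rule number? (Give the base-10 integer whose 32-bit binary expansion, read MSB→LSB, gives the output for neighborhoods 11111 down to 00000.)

483477228

  [31] ##### => .  t=0,i=0
  [30] ####. => .  t=0,i=4
  [29] ###.# => .  t=2,i=10
  [28] ###.. => #  t=0,i=5
  [27] ##.## => #  t=3,i=10
  [26] ##.#. => #  t=2,i=11
  [25] ##..# => .  t=0,i=6
  [24] ##... => .  t=4,i=0
  [23] #.### => #  t=0,i=10
  [22] #.##. => #  t=3,i=11
  [21] #.#.# => .  t=2,i=6
  [20] #.#.. => #  t=1,i=10
  [19] #..## => .  t=3,i=2
  [18] #..#. => .  t=0,i=7
  [17] #...# => .  t=2,i=2
  [16] #.... => #  t=1,i=0
  [15] .#### => .  t=0,i=11
  [14] .###. => #  t=2,i=9
  [13] .##.# => .  t=3,i=9
  [12] .##.. => .  t=3,i=0
  [11] .#.## => .  t=0,i=9
  [10] .#.#. => #  t=1,i=9
  [9] .#..# => #  t=1,i=6
  [8] .#... => .  t=1,i=11
  [7] ..### => #  t=3,i=3
  [6] ..##. => #  t=3,i=8
  [5] ..#.# => #  t=0,i=8
  [4] ..#.. => .  t=1,i=5
  [3] ...## => #  t=4,i=2
  [2] ...#. => #  t=1,i=4
  [1] ....# => .  t=1,i=3
  [0] ..... => .  t=1,i=1
  bits 00011100110100010100011011101100 = 483477228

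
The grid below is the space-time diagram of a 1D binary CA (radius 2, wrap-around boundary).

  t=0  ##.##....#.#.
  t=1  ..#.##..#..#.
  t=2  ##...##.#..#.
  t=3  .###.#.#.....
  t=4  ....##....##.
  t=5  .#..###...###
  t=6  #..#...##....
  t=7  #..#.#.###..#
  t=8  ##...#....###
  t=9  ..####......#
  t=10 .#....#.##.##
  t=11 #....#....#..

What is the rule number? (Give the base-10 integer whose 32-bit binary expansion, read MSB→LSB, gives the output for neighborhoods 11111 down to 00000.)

2401898581

  #####|#  b31=1 t=8,i=12
  ####.|.  b30=0 t=8,i=0
  ###.#|.  b29=0 t=3,i=3
  ###..|.  b28=0 t=5,i=6
  ##.##|#  b27=1 t=0,i=2
  ##.#.|#  b26=1 t=2,i=7
  ##..#|#  b25=1 t=1,i=6
  ##...|#  b24=1 t=0,i=5
  #.###|.  b23=0 t=7,i=7
  #.##.|.  b22=0 t=0,i=0
  #.#.#|#  b21=1 t=0,i=11
  #.#..|.  b20=0 t=2,i=8
  #..##|#  b19=1 t=5,i=3
  #..#.|.  b18=0 t=1,i=7
  #...#|#  b17=1 t=1,i=0
  #....|.  b16=0 t=0,i=6
  .####|.  b15=0 t=8,i=11
  .###.|.  b14=0 t=3,i=2
  .##.#|.  b13=0 t=0,i=1
  .##..|#  b12=1 t=0,i=4
  .#.##|.  b11=0 t=0,i=12
  .#.#.|.  b10=0 t=0,i=10
  .#..#|.  b9=0 t=1,i=9
  .#...|.  b8=0 t=1,i=12
  ..###|.  b7=0 t=3,i=1
  ..##.|#  b6=1 t=2,i=5
  ..#.#|.  b5=0 t=0,i=9
  ..#..|#  b4=1 t=1,i=8
  ...##|.  b3=0 t=2,i=4
  ...#.|#  b2=1 t=0,i=8
  ....#|.  b1=0 t=0,i=7
  .....|#  b0=1 t=3,i=10
  bits 10001111001010100001000001010101 = 2401898581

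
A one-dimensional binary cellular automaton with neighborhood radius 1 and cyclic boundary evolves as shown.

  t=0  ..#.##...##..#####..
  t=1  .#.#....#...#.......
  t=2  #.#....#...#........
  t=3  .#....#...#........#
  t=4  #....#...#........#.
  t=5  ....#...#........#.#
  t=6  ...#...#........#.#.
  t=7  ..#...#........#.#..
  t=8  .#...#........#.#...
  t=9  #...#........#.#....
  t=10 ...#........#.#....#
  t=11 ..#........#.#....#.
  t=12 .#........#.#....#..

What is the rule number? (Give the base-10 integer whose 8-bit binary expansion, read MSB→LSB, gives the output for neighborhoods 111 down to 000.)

34

  nb ###: next=.  (t=0,i=14, bit7=0)
  nb ##.: next=.  (t=0,i=5, bit6=0)
  nb #.#: next=#  (t=0,i=3, bit5=1)
  nb #..: next=.  (t=0,i=6, bit4=0)
  nb .##: next=.  (t=0,i=4, bit3=0)
  nb .#.: next=.  (t=0,i=2, bit2=0)
  nb ..#: next=#  (t=0,i=1, bit1=1)
  nb ...: next=.  (t=0,i=0, bit0=0)
  bits 00100010 = 34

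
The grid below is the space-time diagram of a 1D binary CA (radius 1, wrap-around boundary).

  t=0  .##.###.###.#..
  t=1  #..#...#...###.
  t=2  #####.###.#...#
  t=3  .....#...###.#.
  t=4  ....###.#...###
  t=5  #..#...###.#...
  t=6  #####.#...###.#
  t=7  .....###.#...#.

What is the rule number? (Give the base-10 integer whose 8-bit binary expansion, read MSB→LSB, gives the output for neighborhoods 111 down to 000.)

  nb ###: next=.  (t=0,i=5, bit7=0)
  nb ##.: next=.  (t=0,i=2, bit6=0)
  nb #.#: next=#  (t=0,i=3, bit5=1)
  nb #..: next=#  (t=0,i=13, bit4=1)
  nb .##: next=.  (t=0,i=1, bit3=0)
  nb .#.: next=#  (t=0,i=12, bit2=1)
  nb ..#: next=#  (t=0,i=0, bit1=1)
  nb ...: next=.  (t=0,i=14, bit0=0)
  bits 00110110 = 54

54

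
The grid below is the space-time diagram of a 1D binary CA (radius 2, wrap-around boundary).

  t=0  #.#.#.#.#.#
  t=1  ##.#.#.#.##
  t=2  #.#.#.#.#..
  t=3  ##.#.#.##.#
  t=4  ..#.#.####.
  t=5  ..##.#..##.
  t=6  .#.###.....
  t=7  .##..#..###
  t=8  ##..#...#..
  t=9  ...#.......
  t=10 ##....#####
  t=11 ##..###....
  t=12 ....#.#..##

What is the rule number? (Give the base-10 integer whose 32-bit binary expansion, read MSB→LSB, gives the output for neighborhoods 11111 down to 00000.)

  ##### -> .   bit 31 = 0  t=10,i=8
  ####. -> #   bit 30 = 1  t=1,i=0
  ###.# -> .   bit 29 = 0  t=1,i=1
  ###.. -> #   bit 28 = 1  t=4,i=9
  ##.## -> #   bit 27 = 1  t=3,i=9
  ##.#. -> #   bit 26 = 1  t=0,i=1
  ##..# -> .   bit 25 = 0  t=7,i=3
  ##... -> .   bit 24 = 0  t=4,i=10
  #.### -> .   bit 23 = 0  t=1,i=9
  #.##. -> #   bit 22 = 1  t=0,i=10
  #.#.# -> .   bit 21 = 0  t=0,i=2
  #.#.. -> #   bit 20 = 1  t=2,i=8
  #..## -> .   bit 19 = 0  t=5,i=7
  #..#. -> #   bit 18 = 1  t=2,i=10
  #...# -> .   bit 17 = 0  t=4,i=0
  #.... -> .   bit 16 = 0  t=6,i=7
  .#### -> .   bit 15 = 0  t=1,i=10
  .###. -> .   bit 14 = 0  t=3,i=0
  .##.# -> #   bit 13 = 1  t=0,i=0
  .##.. -> .   bit 12 = 0  t=5,i=9
  .#.## -> #   bit 11 = 1  t=0,i=9
  .#.#. -> #   bit 10 = 1  t=0,i=3
  .#..# -> .   bit 9 = 0  t=2,i=9
  .#... -> .   bit 8 = 0  t=8,i=5
  ..### -> #   bit 7 = 1  t=7,i=8
  ..##. -> .   bit 6 = 0  t=5,i=2
  ..#.# -> #   bit 5 = 1  t=2,i=0
  ..#.. -> .   bit 4 = 0  t=7,i=5
  ...## -> #   bit 3 = 1  t=5,i=1
  ...#. -> .   bit 2 = 0  t=4,i=1
  ....# -> #   bit 1 = 1  t=6,i=10
  ..... -> #   bit 0 = 1  t=6,i=8
  bits 01011100010101000010110010101011 = 1549020331

1549020331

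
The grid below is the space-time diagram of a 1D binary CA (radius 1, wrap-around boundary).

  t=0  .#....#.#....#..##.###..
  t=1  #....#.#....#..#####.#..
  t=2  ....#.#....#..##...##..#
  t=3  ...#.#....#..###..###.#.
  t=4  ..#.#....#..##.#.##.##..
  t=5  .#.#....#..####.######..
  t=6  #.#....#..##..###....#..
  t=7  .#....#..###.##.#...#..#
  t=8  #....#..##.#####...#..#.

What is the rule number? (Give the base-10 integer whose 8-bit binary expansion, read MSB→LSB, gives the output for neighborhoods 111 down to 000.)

  nb ###: next=.  (t=0,i=20, bit7=0)
  nb ##.: next=#  (t=0,i=17, bit6=1)
  nb #.#: next=#  (t=0,i=7, bit5=1)
  nb #..: next=.  (t=0,i=2, bit4=0)
  nb .##: next=#  (t=0,i=16, bit3=1)
  nb .#.: next=.  (t=0,i=1, bit2=0)
  nb ..#: next=#  (t=0,i=0, bit1=1)
  nb ...: next=.  (t=0,i=3, bit0=0)
  bits 01101010 = 106

106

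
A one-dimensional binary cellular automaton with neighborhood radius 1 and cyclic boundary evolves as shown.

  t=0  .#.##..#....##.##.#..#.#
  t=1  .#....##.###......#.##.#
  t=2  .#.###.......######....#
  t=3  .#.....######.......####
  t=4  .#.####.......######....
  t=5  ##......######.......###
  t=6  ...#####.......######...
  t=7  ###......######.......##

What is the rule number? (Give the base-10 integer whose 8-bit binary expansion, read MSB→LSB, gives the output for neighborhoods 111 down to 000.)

7

  nb ###: next=.  (t=1,i=10, bit7=0)
  nb ##.: next=.  (t=0,i=4, bit6=0)
  nb #.#: next=.  (t=0,i=0, bit5=0)
  nb #..: next=.  (t=0,i=5, bit4=0)
  nb .##: next=.  (t=0,i=3, bit3=0)
  nb .#.: next=#  (t=0,i=1, bit2=1)
  nb ..#: next=#  (t=0,i=6, bit1=1)
  nb ...: next=#  (t=0,i=9, bit0=1)
  bits 00000111 = 7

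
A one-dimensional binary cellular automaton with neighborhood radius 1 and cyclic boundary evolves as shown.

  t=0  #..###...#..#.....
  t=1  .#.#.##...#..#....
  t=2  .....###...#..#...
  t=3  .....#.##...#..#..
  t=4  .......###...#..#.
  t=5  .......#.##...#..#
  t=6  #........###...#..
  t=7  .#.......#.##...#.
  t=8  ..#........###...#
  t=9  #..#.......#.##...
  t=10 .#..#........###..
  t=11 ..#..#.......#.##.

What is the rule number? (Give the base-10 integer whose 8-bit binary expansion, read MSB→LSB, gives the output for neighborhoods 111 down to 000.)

88

  [7] ### => .  t=0,i=4
  [6] ##. => #  t=0,i=5
  [5] #.# => .  t=1,i=2
  [4] #.. => #  t=0,i=1
  [3] .## => #  t=0,i=3
  [2] .#. => .  t=0,i=0
  [1] ..# => .  t=0,i=2
  [0] ... => .  t=0,i=7
  bits 01011000 = 88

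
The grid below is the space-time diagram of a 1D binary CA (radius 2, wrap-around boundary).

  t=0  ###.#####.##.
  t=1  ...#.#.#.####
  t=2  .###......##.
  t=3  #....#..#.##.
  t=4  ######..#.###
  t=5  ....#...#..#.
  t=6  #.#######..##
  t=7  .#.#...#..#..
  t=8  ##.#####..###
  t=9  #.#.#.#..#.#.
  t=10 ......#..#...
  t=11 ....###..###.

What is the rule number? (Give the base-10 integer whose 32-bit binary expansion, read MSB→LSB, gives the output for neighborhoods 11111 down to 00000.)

  #####|.  b31=0 t=0,i=6
  ####.|#  b30=1 t=0,i=7
  ###.#|.  b29=0 t=0,i=2
  ###..|.  b28=0 t=1,i=12
  ##.##|#  b27=1 t=0,i=3
  ##.#.|#  b26=1 t=3,i=12
  ##..#|.  b25=0 t=2,i=12
  ##...|.  b24=0 t=1,i=0
  #.###|.  b23=0 t=0,i=0
  #.##.|#  b22=1 t=0,i=10
  #.#.#|.  b21=0 t=1,i=5
  #.#..|#  b20=1 t=3,i=0
  #..##|#  b19=1 t=2,i=0
  #..#.|.  b18=0 t=3,i=7
  #...#|#  b17=1 t=1,i=1
  #....|#  b16=1 t=2,i=5
  .####|#  b15=1 t=0,i=5
  .###.|.  b14=0 t=0,i=1
  .##.#|#  b13=1 t=0,i=11
  .##..|#  b12=1 t=2,i=11
  .#.##|.  b11=0 t=1,i=8
  .#.#.|.  b10=0 t=1,i=4
  .#..#|.  b9=0 t=3,i=6
  .#...|#  b8=1 t=3,i=1
  ..###|.  b7=0 t=2,i=1
  ..##.|#  b6=1 t=2,i=10
  ..#.#|#  b5=1 t=1,i=3
  ..#..|#  b4=1 t=3,i=5
  ...##|.  b3=0 t=2,i=9
  ...#.|#  b2=1 t=1,i=2
  ....#|#  b1=1 t=2,i=8
  .....|.  b0=0 t=2,i=6
  bits 01001100010110111011000101110110 = 1281077622

1281077622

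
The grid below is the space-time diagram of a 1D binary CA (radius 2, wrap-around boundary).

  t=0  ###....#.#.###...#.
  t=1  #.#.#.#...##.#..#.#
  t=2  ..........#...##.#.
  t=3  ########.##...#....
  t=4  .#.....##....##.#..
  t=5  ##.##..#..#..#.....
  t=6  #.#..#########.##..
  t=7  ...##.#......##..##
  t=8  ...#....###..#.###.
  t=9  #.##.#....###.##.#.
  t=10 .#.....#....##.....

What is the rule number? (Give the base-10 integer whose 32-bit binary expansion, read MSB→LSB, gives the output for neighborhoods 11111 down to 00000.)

982354517

  ##### -> .   bit 31 = 0  t=3,i=2
  ####. -> .   bit 30 = 0  t=3,i=6
  ###.# -> #   bit 29 = 1  t=3,i=7
  ###.. -> #   bit 28 = 1  t=0,i=2
  ##.## -> #   bit 27 = 1  t=3,i=8
  ##.#. -> .   bit 26 = 0  t=1,i=1
  ##..# -> #   bit 25 = 1  t=5,i=5
  ##... -> .   bit 24 = 0  t=0,i=3
  #.### -> #   bit 23 = 1  t=0,i=0
  #.##. -> .   bit 22 = 0  t=1,i=18
  #.#.# -> .   bit 21 = 0  t=0,i=9
  #.#.. -> .   bit 20 = 0  t=1,i=6
  #..## -> #   bit 19 = 1  t=6,i=4
  #..#. -> #   bit 18 = 1  t=1,i=15
  #...# -> .   bit 17 = 0  t=0,i=15
  #.... -> #   bit 16 = 1  t=0,i=4
  .#### -> #   bit 15 = 1  t=3,i=1
  .###. -> .   bit 14 = 0  t=0,i=1
  .##.# -> .   bit 13 = 0  t=1,i=0
  .##.. -> .   bit 12 = 0  t=3,i=10
  .#.## -> #   bit 11 = 1  t=0,i=10
  .#.#. -> .   bit 10 = 0  t=0,i=8
  .#..# -> #   bit 9 = 1  t=1,i=14
  .#... -> .   bit 8 = 0  t=1,i=7
  ..### -> .   bit 7 = 0  t=3,i=0
  ..##. -> #   bit 6 = 1  t=1,i=10
  ..#.# -> .   bit 5 = 0  t=0,i=7
  ..#.. -> #   bit 4 = 1  t=2,i=10
  ...## -> .   bit 3 = 0  t=1,i=9
  ...#. -> #   bit 2 = 1  t=0,i=6
  ....# -> .   bit 1 = 0  t=0,i=5
  ..... -> #   bit 0 = 1  t=2,i=1
  bits 00111010100011011000101001010101 = 982354517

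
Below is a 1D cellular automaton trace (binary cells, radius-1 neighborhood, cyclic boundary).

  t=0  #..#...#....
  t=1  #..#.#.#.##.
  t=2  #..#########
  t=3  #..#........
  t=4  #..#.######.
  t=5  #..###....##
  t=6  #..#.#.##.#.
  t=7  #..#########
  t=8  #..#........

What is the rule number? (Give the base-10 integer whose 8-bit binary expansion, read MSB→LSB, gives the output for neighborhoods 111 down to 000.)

  ### -> .   bit 7 = 0  t=2,i=4
  ##. -> #   bit 6 = 1  t=1,i=10
  #.# -> #   bit 5 = 1  t=1,i=4
  #.. -> .   bit 4 = 0  t=0,i=1
  .## -> #   bit 3 = 1  t=1,i=9
  .#. -> #   bit 2 = 1  t=0,i=0
  ..# -> .   bit 1 = 0  t=0,i=2
  ... -> #   bit 0 = 1  t=0,i=5
  bits 01101101 = 109

109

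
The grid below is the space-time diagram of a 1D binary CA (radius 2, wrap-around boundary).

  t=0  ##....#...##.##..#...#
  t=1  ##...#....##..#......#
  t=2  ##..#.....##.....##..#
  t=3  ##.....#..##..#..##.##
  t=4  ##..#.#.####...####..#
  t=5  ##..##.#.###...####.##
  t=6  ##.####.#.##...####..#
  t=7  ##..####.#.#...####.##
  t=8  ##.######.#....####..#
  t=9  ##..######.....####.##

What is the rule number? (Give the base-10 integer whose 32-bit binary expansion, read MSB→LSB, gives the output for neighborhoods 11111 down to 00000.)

4094230245

  ##### -> #   bit 31 = 1  t=8,i=5
  ####. -> #   bit 30 = 1  t=3,i=0
  ###.# -> #   bit 29 = 1  t=5,i=18
  ###.. -> #   bit 28 = 1  t=0,i=1
  ##.## -> .   bit 27 = 0  t=0,i=12
  ##.#. -> #   bit 26 = 1  t=5,i=6
  ##..# -> .   bit 25 = 0  t=0,i=15
  ##... -> .   bit 24 = 0  t=0,i=2
  #.### -> .   bit 23 = 0  t=3,i=20
  #.##. -> .   bit 22 = 0  t=0,i=13
  #.#.# -> .   bit 21 = 0  t=4,i=6
  #.#.. -> .   bit 20 = 0  t=7,i=11
  #..## -> #   bit 19 = 1  t=2,i=20
  #..#. -> .   bit 18 = 0  t=0,i=16
  #...# -> .   bit 17 = 0  t=0,i=8
  #.... -> .   bit 16 = 0  t=0,i=3
  .#### -> #   bit 15 = 1  t=3,i=21
  .###. -> #   bit 14 = 1  t=0,i=0
  .##.# -> #   bit 13 = 1  t=0,i=11
  .##.. -> #   bit 12 = 1  t=0,i=14
  .#.## -> #   bit 11 = 1  t=4,i=7
  .#.#. -> #   bit 10 = 1  t=4,i=5
  .#..# -> #   bit 9 = 1  t=3,i=8
  .#... -> .   bit 8 = 0  t=0,i=7
  ..### -> #   bit 7 = 1  t=0,i=21
  ..##. -> #   bit 6 = 1  t=0,i=10
  ..#.# -> #   bit 5 = 1  t=4,i=4
  ..#.. -> .   bit 4 = 0  t=0,i=6
  ...## -> .   bit 3 = 0  t=0,i=9
  ...#. -> #   bit 2 = 1  t=0,i=5
  ....# -> .   bit 1 = 0  t=0,i=4
  ..... -> #   bit 0 = 1  t=1,i=17
  bits 11110100000010001111111011100101 = 4094230245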